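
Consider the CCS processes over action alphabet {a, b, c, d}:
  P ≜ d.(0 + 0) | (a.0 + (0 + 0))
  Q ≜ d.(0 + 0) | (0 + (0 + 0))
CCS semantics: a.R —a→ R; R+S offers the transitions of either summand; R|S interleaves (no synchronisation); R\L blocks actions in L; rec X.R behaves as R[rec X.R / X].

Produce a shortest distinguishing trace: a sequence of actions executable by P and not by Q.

Reachable graph of P (4 states):
  m0 = d.(0 + 0) | (a.0 + (0 + 0)) → =a=> m1, =d=> m2
  m1 = d.(0 + 0) | 0 → =d=> m3
  m2 = (0 + 0) | (a.0 + (0 + 0)) → =a=> m3
  m3 = (0 + 0) | 0 → ·
Reachable graph of Q (2 states):
  n0 = d.(0 + 0) | (0 + (0 + 0)) → =d=> n1
  n1 = (0 + 0) | (0 + (0 + 0)) → ·
Executing a from P (initial set {m0}):
  step 1 (a): {m1}
  ✓ P
Executing a from Q (initial set {n0}):
  step 1 (a): ∅  — Q cannot continue

a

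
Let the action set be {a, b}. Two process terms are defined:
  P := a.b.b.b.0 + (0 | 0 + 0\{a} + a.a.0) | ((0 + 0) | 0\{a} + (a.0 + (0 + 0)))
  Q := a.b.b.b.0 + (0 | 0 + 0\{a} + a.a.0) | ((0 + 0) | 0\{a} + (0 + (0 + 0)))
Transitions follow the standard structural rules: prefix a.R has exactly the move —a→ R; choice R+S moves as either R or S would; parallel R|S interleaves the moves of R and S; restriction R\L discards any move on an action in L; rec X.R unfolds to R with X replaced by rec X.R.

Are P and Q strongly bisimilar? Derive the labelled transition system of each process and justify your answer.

P ≁ Q

LTS(P): 10 reachable states
  u0 = a.b.b.b.0 + (0 | 0 + 0\{a} + a.a.0) | ((0 + 0) | 0\{a} + (a.0 + (0 + 0))) has moves -a-> u1, -a-> u2, -a-> u3
  u1 = (0 | 0 + 0\{a} + a.a.0) | 0 has moves -a-> u4
  u2 = a.0 | ((0 + 0) | 0\{a} + (a.0 + (0 + 0))) has moves -a-> u4, -a-> u5
  u3 = b.b.b.0 has moves -b-> u6
  u4 = a.0 | 0 has moves -a-> u7
  u5 = 0 | ((0 + 0) | 0\{a} + (a.0 + (0 + 0))) has moves -a-> u7
  u6 = b.b.0 has moves -b-> u8
  u7 = 0 | 0 has moves (no moves)
  u8 = b.0 has moves -b-> u9
  u9 = 0 has moves (no moves)
LTS(Q): 7 reachable states
  v0 = a.b.b.b.0 + (0 | 0 + 0\{a} + a.a.0) | ((0 + 0) | 0\{a} + (0 + (0 + 0))) has moves -a-> v1, -a-> v2
  v1 = a.0 | ((0 + 0) | 0\{a} + (0 + (0 + 0))) has moves -a-> v3
  v2 = b.b.b.0 has moves -b-> v4
  v3 = 0 | ((0 + 0) | 0\{a} + (0 + (0 + 0))) has moves (no moves)
  v4 = b.b.0 has moves -b-> v5
  v5 = b.0 has moves -b-> v6
  v6 = 0 has moves (no moves)
Partition-refinement fixed point:
  B0 = {u0}
  B1 = {u1, u2}
  B2 = {u4, u5, v1}
  B3 = {u7, u9, v3, v6}
  B4 = {u3, v2}
  B5 = {u6, v4}
  B6 = {u8, v5}
  B7 = {v0}
u0 ∈ B0, v0 ∈ B7 → different blocks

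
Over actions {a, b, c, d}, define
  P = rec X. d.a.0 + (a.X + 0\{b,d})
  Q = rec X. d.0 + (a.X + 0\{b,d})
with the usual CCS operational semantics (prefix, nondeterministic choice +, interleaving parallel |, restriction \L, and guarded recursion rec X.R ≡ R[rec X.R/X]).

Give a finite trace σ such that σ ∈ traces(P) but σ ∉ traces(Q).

da

LTS(P): 3 reachable states
  u0 = rec X. d.a.0 + (a.X + 0\{b,d}) | --a--▸ u0, --d--▸ u1
  u1 = a.0 | --a--▸ u2
  u2 = 0 | deadlocked
LTS(Q): 2 reachable states
  v0 = rec X. d.0 + (a.X + 0\{b,d}) | --a--▸ v0, --d--▸ v1
  v1 = 0 | deadlocked
Executing da from P (initial set {u0}):
  after d @ step 1: {u1}
  after a @ step 2: {u2}
  — P admits the full trace.
Executing da from Q (initial set {v0}):
  after d @ step 1: {v1}
  after a @ step 2: ∅ (Q stuck)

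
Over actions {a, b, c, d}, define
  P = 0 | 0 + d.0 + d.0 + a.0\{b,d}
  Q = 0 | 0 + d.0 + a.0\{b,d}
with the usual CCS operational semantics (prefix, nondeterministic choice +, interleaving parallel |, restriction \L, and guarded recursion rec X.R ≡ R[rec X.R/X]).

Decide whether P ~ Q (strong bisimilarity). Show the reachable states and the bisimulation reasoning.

LTS(P): 3 reachable states
  u0 = 0 | 0 + d.0 + d.0 + a.0\{b,d} :: —a→ u1, —d→ u2
  u1 = 0\{b,d} :: deadlocked
  u2 = 0 :: deadlocked
LTS(Q): 3 reachable states
  v0 = 0 | 0 + d.0 + a.0\{b,d} :: —a→ v1, —d→ v2
  v1 = 0\{b,d} :: deadlocked
  v2 = 0 :: deadlocked
Bisimilarity quotient blocks:
  B0 = {u0, v0}
  B1 = {u1, u2, v1, v2}
u0 ∈ B0, v0 ∈ B0 → same block

P ~ Q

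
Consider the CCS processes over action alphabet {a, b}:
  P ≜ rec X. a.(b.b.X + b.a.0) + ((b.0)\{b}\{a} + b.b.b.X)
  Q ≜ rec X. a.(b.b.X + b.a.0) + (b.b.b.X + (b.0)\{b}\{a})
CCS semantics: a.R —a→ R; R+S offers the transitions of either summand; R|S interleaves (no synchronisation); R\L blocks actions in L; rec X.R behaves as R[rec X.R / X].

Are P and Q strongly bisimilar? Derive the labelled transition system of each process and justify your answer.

P ~ Q

LTS(P): 6 reachable states
  u0 = rec X. a.(b.b.X + b.a.0) + ((b.0)\{b}\{a} + b.b.b.X) has moves --a--▸ u1, --b--▸ u2
  u1 = b.b.(rec X. a.(b.b.X + b.a.0) + ((b.0)\{b}\{a} + b.b.b.X)) + b.a.0 has moves --b--▸ u3, --b--▸ u4
  u2 = b.b.(rec X. a.(b.b.X + b.a.0) + ((b.0)\{b}\{a} + b.b.b.X)) has moves --b--▸ u4
  u3 = a.0 has moves --a--▸ u5
  u4 = b.(rec X. a.(b.b.X + b.a.0) + ((b.0)\{b}\{a} + b.b.b.X)) has moves --b--▸ u0
  u5 = 0 has moves (no moves)
LTS(Q): 6 reachable states
  v0 = rec X. a.(b.b.X + b.a.0) + (b.b.b.X + (b.0)\{b}\{a}) has moves --a--▸ v1, --b--▸ v2
  v1 = b.b.(rec X. a.(b.b.X + b.a.0) + (b.b.b.X + (b.0)\{b}\{a})) + b.a.0 has moves --b--▸ v3, --b--▸ v4
  v2 = b.b.(rec X. a.(b.b.X + b.a.0) + (b.b.b.X + (b.0)\{b}\{a})) has moves --b--▸ v4
  v3 = a.0 has moves --a--▸ v5
  v4 = b.(rec X. a.(b.b.X + b.a.0) + (b.b.b.X + (b.0)\{b}\{a})) has moves --b--▸ v0
  v5 = 0 has moves (no moves)
Bisimilarity quotient blocks:
  B0 = {u0, v0}
  B1 = {u2, v2}
  B2 = {u4, v4}
  B3 = {u1, v1}
  B4 = {u3, v3}
  B5 = {u5, v5}
u0 ∈ B0, v0 ∈ B0 → same block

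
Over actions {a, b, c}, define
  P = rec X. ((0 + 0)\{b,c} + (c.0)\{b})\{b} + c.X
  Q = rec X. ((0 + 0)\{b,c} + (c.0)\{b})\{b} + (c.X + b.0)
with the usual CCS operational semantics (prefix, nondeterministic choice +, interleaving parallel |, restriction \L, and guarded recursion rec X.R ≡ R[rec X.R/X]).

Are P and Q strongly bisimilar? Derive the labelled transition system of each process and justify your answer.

not bisimilar

P's transition system — 2 states:
  s0 = rec X. ((0 + 0)\{b,c} + (c.0)\{b})\{b} + c.X → —c→ s0, —c→ s1
  s1 = 0\{b}\{b} → ·
Q's transition system — 3 states:
  t0 = rec X. ((0 + 0)\{b,c} + (c.0)\{b})\{b} + (c.X + b.0) → —b→ t1, —c→ t0, —c→ t2
  t1 = 0 → ·
  t2 = 0\{b}\{b} → ·
Coarsest stable partition (strong bisimilarity classes):
  B0 = {s0}
  B1 = {s1, t1, t2}
  B2 = {t0}
s0 ∈ B0, t0 ∈ B2 → different blocks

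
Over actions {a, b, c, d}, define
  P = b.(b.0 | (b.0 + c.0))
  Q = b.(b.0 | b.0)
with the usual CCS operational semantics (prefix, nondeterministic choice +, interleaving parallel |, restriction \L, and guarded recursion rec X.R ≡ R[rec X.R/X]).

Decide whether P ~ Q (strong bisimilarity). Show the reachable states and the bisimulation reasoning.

Reachable graph of P (5 states):
  s0 = b.(b.0 | (b.0 + c.0)) has moves =b=> s1
  s1 = b.0 | (b.0 + c.0) has moves =b=> s2, =b=> s3, =c=> s3
  s2 = 0 | (b.0 + c.0) has moves =b=> s4, =c=> s4
  s3 = b.0 | 0 has moves =b=> s4
  s4 = 0 | 0 has moves ·
Reachable graph of Q (5 states):
  t0 = b.(b.0 | b.0) has moves =b=> t1
  t1 = b.0 | b.0 has moves =b=> t2, =b=> t3
  t2 = 0 | b.0 has moves =b=> t4
  t3 = b.0 | 0 has moves =b=> t4
  t4 = 0 | 0 has moves ·
Bisimilarity quotient blocks:
  B0 = {s0}
  B1 = {s1}
  B2 = {s3, t2, t3}
  B3 = {s4, t4}
  B4 = {s2}
  B5 = {t0}
  B6 = {t1}
s0 ∈ B0, t0 ∈ B5 → different blocks

NO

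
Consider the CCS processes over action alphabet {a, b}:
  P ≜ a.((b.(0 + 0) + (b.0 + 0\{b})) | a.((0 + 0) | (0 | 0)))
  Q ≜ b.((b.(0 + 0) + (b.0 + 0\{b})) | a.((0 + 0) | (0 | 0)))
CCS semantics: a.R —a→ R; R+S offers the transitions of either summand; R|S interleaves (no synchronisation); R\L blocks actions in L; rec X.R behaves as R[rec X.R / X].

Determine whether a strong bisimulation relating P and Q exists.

P ≁ Q

P's transition system — 7 states:
  s0 = a.((b.(0 + 0) + (b.0 + 0\{b})) | a.((0 + 0) | (0 | 0))) | ··a··> s1
  s1 = (b.(0 + 0) + (b.0 + 0\{b})) | a.((0 + 0) | (0 | 0)) | ··a··> s2, ··b··> s3, ··b··> s4
  s2 = (b.(0 + 0) + (b.0 + 0\{b})) | ((0 + 0) | (0 | 0)) | ··b··> s5, ··b··> s6
  s3 = (0 + 0) | a.((0 + 0) | (0 | 0)) | ··a··> s5
  s4 = 0 | a.((0 + 0) | (0 | 0)) | ··a··> s6
  s5 = (0 + 0) | ((0 + 0) | (0 | 0)) | stopped
  s6 = 0 | ((0 + 0) | (0 | 0)) | stopped
Q's transition system — 7 states:
  t0 = b.((b.(0 + 0) + (b.0 + 0\{b})) | a.((0 + 0) | (0 | 0))) | ··b··> t1
  t1 = (b.(0 + 0) + (b.0 + 0\{b})) | a.((0 + 0) | (0 | 0)) | ··a··> t2, ··b··> t3, ··b··> t4
  t2 = (b.(0 + 0) + (b.0 + 0\{b})) | ((0 + 0) | (0 | 0)) | ··b··> t5, ··b··> t6
  t3 = (0 + 0) | a.((0 + 0) | (0 | 0)) | ··a··> t5
  t4 = 0 | a.((0 + 0) | (0 | 0)) | ··a··> t6
  t5 = (0 + 0) | ((0 + 0) | (0 | 0)) | stopped
  t6 = 0 | ((0 + 0) | (0 | 0)) | stopped
Coarsest stable partition (strong bisimilarity classes):
  B0 = {s0}
  B1 = {s1, t1}
  B2 = {s3, s4, t3, t4}
  B3 = {s5, s6, t5, t6}
  B4 = {s2, t2}
  B5 = {t0}
s0 ∈ B0, t0 ∈ B5 → different blocks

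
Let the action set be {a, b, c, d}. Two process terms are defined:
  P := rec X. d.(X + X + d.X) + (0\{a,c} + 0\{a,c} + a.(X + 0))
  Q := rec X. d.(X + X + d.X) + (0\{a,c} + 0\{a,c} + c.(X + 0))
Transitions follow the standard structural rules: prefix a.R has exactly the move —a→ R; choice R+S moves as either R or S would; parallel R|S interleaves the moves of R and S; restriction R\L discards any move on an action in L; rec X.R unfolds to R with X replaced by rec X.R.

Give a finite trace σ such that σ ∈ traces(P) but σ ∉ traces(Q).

a

LTS(P): 3 reachable states
  s0 = rec X. d.(X + X + d.X) + (0\{a,c} + 0\{a,c} + a.(X + 0)) :: =a=> s1, =d=> s2
  s1 = (rec X. d.(X + X + d.X) + (0\{a,c} + 0\{a,c} + a.(X + 0))) + 0 :: =a=> s1, =d=> s2
  s2 = (rec X. d.(X + X + d.X) + (0\{a,c} + 0\{a,c} + a.(X + 0))) + (rec X. d.(X + X + d.X) + (0\{a,c} + 0\{a,c} + a.(X + 0))) + d.(rec X. d.(X + X + d.X) + (0\{a,c} + 0\{a,c} + a.(X + 0))) :: =a=> s1, =d=> s0, =d=> s2
LTS(Q): 3 reachable states
  t0 = rec X. d.(X + X + d.X) + (0\{a,c} + 0\{a,c} + c.(X + 0)) :: =c=> t1, =d=> t2
  t1 = (rec X. d.(X + X + d.X) + (0\{a,c} + 0\{a,c} + c.(X + 0))) + 0 :: =c=> t1, =d=> t2
  t2 = (rec X. d.(X + X + d.X) + (0\{a,c} + 0\{a,c} + c.(X + 0))) + (rec X. d.(X + X + d.X) + (0\{a,c} + 0\{a,c} + c.(X + 0))) + d.(rec X. d.(X + X + d.X) + (0\{a,c} + 0\{a,c} + c.(X + 0))) :: =c=> t1, =d=> t0, =d=> t2
Executing a from P (initial set {s0}):
  after a @ step 1: {s1}
  — P admits the full trace.
Executing a from Q (initial set {t0}):
  after a @ step 1: ∅ (Q stuck)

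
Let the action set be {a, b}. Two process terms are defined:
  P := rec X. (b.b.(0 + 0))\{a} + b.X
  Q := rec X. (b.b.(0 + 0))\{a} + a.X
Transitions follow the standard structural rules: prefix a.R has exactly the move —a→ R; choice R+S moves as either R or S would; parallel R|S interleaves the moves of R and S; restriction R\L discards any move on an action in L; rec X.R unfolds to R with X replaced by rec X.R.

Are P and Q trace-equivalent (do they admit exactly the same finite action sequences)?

P's transition system — 3 states:
  m0 = rec X. (b.b.(0 + 0))\{a} + b.X ⊢ —b→ m0, —b→ m1
  m1 = (b.(0 + 0))\{a} ⊢ —b→ m2
  m2 = (0 + 0)\{a} ⊢ ∅
Q's transition system — 3 states:
  n0 = rec X. (b.b.(0 + 0))\{a} + a.X ⊢ —a→ n0, —b→ n1
  n1 = (b.(0 + 0))\{a} ⊢ —b→ n2
  n2 = (0 + 0)\{a} ⊢ ∅
Run σ = ⟨bbb⟩ on P: start {m0}
  after b @ step 1: {m0, m1}
  after b @ step 2: {m0, m1, m2}
  after b @ step 3: {m0, m1, m2}
  — P admits the full trace.
Run σ = ⟨bbb⟩ on Q: start {n0}
  after b @ step 1: {n1}
  after b @ step 2: {n2}
  after b @ step 3: ∅ (Q stuck)

NO — witness ⟨bbb⟩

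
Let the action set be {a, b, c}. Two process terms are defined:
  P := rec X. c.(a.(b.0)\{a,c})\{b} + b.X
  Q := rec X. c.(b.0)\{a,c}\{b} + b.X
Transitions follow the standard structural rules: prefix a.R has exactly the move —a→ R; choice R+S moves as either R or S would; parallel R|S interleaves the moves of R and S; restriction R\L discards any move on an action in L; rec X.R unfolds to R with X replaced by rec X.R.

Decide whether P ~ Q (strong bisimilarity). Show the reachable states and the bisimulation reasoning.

NO

P's transition system — 3 states:
  s0 = rec X. c.(a.(b.0)\{a,c})\{b} + b.X ⊢ =b=> s0, =c=> s1
  s1 = (a.(b.0)\{a,c})\{b} ⊢ =a=> s2
  s2 = (b.0)\{a,c}\{b} ⊢ ∅
Q's transition system — 2 states:
  t0 = rec X. c.(b.0)\{a,c}\{b} + b.X ⊢ =b=> t0, =c=> t1
  t1 = (b.0)\{a,c}\{b} ⊢ ∅
Coarsest stable partition (strong bisimilarity classes):
  B0 = {s0}
  B1 = {s1}
  B2 = {s2, t1}
  B3 = {t0}
s0 ∈ B0, t0 ∈ B3 → different blocks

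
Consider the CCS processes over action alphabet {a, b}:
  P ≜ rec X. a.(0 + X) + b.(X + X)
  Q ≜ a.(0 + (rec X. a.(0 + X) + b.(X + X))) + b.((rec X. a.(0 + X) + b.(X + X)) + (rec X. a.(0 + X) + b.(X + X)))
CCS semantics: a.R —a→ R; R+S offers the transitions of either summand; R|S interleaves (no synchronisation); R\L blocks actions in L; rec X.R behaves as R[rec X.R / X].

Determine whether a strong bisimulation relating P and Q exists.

Reachable graph of P (3 states):
  m0 = rec X. a.(0 + X) + b.(X + X) ⊢ --a--▸ m1, --b--▸ m2
  m1 = 0 + (rec X. a.(0 + X) + b.(X + X)) ⊢ --a--▸ m1, --b--▸ m2
  m2 = (rec X. a.(0 + X) + b.(X + X)) + (rec X. a.(0 + X) + b.(X + X)) ⊢ --a--▸ m1, --b--▸ m2
Reachable graph of Q (3 states):
  n0 = a.(0 + (rec X. a.(0 + X) + b.(X + X))) + b.((rec X. a.(0 + X) + b.(X + X)) + (rec X. a.(0 + X) + b.(X + X))) ⊢ --a--▸ n1, --b--▸ n2
  n1 = 0 + (rec X. a.(0 + X) + b.(X + X)) ⊢ --a--▸ n1, --b--▸ n2
  n2 = (rec X. a.(0 + X) + b.(X + X)) + (rec X. a.(0 + X) + b.(X + X)) ⊢ --a--▸ n1, --b--▸ n2
Bisimilarity quotient blocks:
  B0 = {m0, m1, m2, n0, n1, n2}
m0 ∈ B0, n0 ∈ B0 → same block

P ~ Q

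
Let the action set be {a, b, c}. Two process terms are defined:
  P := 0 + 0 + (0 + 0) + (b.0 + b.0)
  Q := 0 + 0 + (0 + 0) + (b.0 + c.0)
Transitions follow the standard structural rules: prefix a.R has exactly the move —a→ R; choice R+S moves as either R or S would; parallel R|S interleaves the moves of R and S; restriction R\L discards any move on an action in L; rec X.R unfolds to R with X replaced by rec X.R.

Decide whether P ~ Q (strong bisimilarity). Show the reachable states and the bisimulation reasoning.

not bisimilar

Reachable graph of P (2 states):
  u0 = 0 + 0 + (0 + 0) + (b.0 + b.0) ⊢ ··b··> u1
  u1 = 0 ⊢ stopped
Reachable graph of Q (2 states):
  v0 = 0 + 0 + (0 + 0) + (b.0 + c.0) ⊢ ··b··> v1, ··c··> v1
  v1 = 0 ⊢ stopped
Partition-refinement fixed point:
  B0 = {u0}
  B1 = {u1, v1}
  B2 = {v0}
u0 ∈ B0, v0 ∈ B2 → different blocks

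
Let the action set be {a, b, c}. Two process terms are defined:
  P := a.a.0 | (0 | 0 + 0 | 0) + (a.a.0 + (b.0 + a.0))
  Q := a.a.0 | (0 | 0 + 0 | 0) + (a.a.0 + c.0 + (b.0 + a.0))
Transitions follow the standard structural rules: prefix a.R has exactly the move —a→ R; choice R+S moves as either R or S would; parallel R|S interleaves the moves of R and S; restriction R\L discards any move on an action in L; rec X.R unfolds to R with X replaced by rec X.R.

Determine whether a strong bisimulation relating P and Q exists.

P ≁ Q

Reachable graph of P (5 states):
  s0 = a.a.0 | (0 | 0 + 0 | 0) + (a.a.0 + (b.0 + a.0)) ⊢ --a--▸ s1, --a--▸ s2, --a--▸ s3, --b--▸ s1
  s1 = 0 ⊢ deadlocked
  s2 = a.0 ⊢ --a--▸ s1
  s3 = a.0 | (0 | 0 + 0 | 0) ⊢ --a--▸ s4
  s4 = 0 | (0 | 0 + 0 | 0) ⊢ deadlocked
Reachable graph of Q (5 states):
  t0 = a.a.0 | (0 | 0 + 0 | 0) + (a.a.0 + c.0 + (b.0 + a.0)) ⊢ --a--▸ t1, --a--▸ t2, --a--▸ t3, --b--▸ t1, --c--▸ t1
  t1 = 0 ⊢ deadlocked
  t2 = a.0 ⊢ --a--▸ t1
  t3 = a.0 | (0 | 0 + 0 | 0) ⊢ --a--▸ t4
  t4 = 0 | (0 | 0 + 0 | 0) ⊢ deadlocked
Partition-refinement fixed point:
  B0 = {s0}
  B1 = {s1, s4, t1, t4}
  B2 = {s2, s3, t2, t3}
  B3 = {t0}
s0 ∈ B0, t0 ∈ B3 → different blocks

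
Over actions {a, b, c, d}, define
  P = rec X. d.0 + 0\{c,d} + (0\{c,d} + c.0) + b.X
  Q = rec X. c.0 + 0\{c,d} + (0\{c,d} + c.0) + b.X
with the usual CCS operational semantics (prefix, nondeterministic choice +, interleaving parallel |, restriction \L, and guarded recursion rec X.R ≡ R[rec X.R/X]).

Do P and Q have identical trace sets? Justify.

LTS(P): 2 reachable states
  p0 = rec X. d.0 + 0\{c,d} + (0\{c,d} + c.0) + b.X ⊢ —b→ p0, —c→ p1, —d→ p1
  p1 = 0 ⊢ deadlocked
LTS(Q): 2 reachable states
  q0 = rec X. c.0 + 0\{c,d} + (0\{c,d} + c.0) + b.X ⊢ —b→ q0, —c→ q1
  q1 = 0 ⊢ deadlocked
Trace ⟨d⟩ through P, begin at {p0}:
  step 1 (d): {p1}
  ✓ P
Trace ⟨d⟩ through Q, begin at {q0}:
  step 1 (d): no successor for Q

traces(P) ≠ traces(Q) — witness ⟨d⟩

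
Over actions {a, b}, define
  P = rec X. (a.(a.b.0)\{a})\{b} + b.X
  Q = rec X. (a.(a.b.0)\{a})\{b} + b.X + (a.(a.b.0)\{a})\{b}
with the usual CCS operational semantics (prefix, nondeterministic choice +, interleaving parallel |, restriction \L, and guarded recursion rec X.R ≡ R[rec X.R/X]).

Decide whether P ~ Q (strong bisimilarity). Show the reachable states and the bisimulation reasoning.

Reachable graph of P (2 states):
  s0 = rec X. (a.(a.b.0)\{a})\{b} + b.X ⊢ —a→ s1, —b→ s0
  s1 = (a.b.0)\{a}\{b} ⊢ deadlocked
Reachable graph of Q (2 states):
  t0 = rec X. (a.(a.b.0)\{a})\{b} + b.X + (a.(a.b.0)\{a})\{b} ⊢ —a→ t1, —b→ t0
  t1 = (a.b.0)\{a}\{b} ⊢ deadlocked
Partition-refinement fixed point:
  B0 = {s0, t0}
  B1 = {s1, t1}
s0 ∈ B0, t0 ∈ B0 → same block

bisimilar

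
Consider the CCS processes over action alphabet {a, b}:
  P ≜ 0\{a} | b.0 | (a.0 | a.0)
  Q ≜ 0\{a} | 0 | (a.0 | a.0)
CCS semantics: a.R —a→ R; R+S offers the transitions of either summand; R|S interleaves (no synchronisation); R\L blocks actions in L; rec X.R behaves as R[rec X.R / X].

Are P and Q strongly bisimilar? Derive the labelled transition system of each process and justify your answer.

Reachable graph of P (8 states):
  m0 = 0\{a} | b.0 | (a.0 | a.0) has moves ··a··> m1, ··a··> m2, ··b··> m3
  m1 = 0\{a} | b.0 | (0 | a.0) has moves ··a··> m4, ··b··> m5
  m2 = 0\{a} | b.0 | (a.0 | 0) has moves ··a··> m4, ··b··> m6
  m3 = 0\{a} | 0 | (a.0 | a.0) has moves ··a··> m5, ··a··> m6
  m4 = 0\{a} | b.0 | (0 | 0) has moves ··b··> m7
  m5 = 0\{a} | 0 | (0 | a.0) has moves ··a··> m7
  m6 = 0\{a} | 0 | (a.0 | 0) has moves ··a··> m7
  m7 = 0\{a} | 0 | (0 | 0) has moves deadlocked
Reachable graph of Q (4 states):
  n0 = 0\{a} | 0 | (a.0 | a.0) has moves ··a··> n1, ··a··> n2
  n1 = 0\{a} | 0 | (0 | a.0) has moves ··a··> n3
  n2 = 0\{a} | 0 | (a.0 | 0) has moves ··a··> n3
  n3 = 0\{a} | 0 | (0 | 0) has moves deadlocked
Partition-refinement fixed point:
  B0 = {m0}
  B1 = {m1, m2}
  B2 = {m5, m6, n1, n2}
  B3 = {m7, n3}
  B4 = {m4}
  B5 = {m3, n0}
m0 ∈ B0, n0 ∈ B5 → different blocks

NO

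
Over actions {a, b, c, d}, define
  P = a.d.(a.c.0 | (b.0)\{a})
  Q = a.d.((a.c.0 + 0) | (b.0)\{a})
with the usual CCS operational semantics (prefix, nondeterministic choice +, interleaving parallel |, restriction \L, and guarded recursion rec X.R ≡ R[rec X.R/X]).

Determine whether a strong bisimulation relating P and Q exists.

YES

Reachable graph of P (8 states):
  u0 = a.d.(a.c.0 | (b.0)\{a}) :: =a=> u1
  u1 = d.(a.c.0 | (b.0)\{a}) :: =d=> u2
  u2 = a.c.0 | (b.0)\{a} :: =a=> u3, =b=> u4
  u3 = c.0 | (b.0)\{a} :: =b=> u5, =c=> u6
  u4 = a.c.0 | 0\{a} :: =a=> u5
  u5 = c.0 | 0\{a} :: =c=> u7
  u6 = 0 | (b.0)\{a} :: =b=> u7
  u7 = 0 | 0\{a} :: ·
Reachable graph of Q (8 states):
  v0 = a.d.((a.c.0 + 0) | (b.0)\{a}) :: =a=> v1
  v1 = d.((a.c.0 + 0) | (b.0)\{a}) :: =d=> v2
  v2 = (a.c.0 + 0) | (b.0)\{a} :: =a=> v3, =b=> v4
  v3 = c.0 | (b.0)\{a} :: =b=> v5, =c=> v6
  v4 = (a.c.0 + 0) | 0\{a} :: =a=> v5
  v5 = c.0 | 0\{a} :: =c=> v7
  v6 = 0 | (b.0)\{a} :: =b=> v7
  v7 = 0 | 0\{a} :: ·
Coarsest stable partition (strong bisimilarity classes):
  B0 = {u0, v0}
  B1 = {u1, v1}
  B2 = {u2, v2}
  B3 = {u4, v4}
  B4 = {u5, v5}
  B5 = {u7, v7}
  B6 = {u3, v3}
  B7 = {u6, v6}
u0 ∈ B0, v0 ∈ B0 → same block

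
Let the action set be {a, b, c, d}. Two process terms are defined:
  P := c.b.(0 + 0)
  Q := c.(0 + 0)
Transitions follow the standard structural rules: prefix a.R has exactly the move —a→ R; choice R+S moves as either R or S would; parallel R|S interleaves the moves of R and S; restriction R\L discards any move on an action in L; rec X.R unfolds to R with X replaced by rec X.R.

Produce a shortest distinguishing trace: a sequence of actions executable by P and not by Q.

cb

P's transition system — 3 states:
  u0 = c.b.(0 + 0) → —c→ u1
  u1 = b.(0 + 0) → —b→ u2
  u2 = 0 + 0 → ·
Q's transition system — 2 states:
  v0 = c.(0 + 0) → —c→ v1
  v1 = 0 + 0 → ·
Trace ⟨cb⟩ through P, begin at {u0}:
  after c @ step 1: {u1}
  after b @ step 2: {u2}
  — P admits the full trace.
Trace ⟨cb⟩ through Q, begin at {v0}:
  after c @ step 1: {v1}
  after b @ step 2: ∅  — Q cannot continue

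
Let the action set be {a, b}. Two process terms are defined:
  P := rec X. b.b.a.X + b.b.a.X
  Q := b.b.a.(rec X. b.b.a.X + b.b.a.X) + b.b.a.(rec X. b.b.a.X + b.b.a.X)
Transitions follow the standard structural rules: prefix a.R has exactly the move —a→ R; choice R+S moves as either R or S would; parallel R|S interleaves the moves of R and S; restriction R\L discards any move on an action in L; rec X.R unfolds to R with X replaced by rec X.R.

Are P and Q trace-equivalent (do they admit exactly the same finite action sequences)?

trace-equivalent

P's transition system — 3 states:
  s0 = rec X. b.b.a.X + b.b.a.X | ··b··> s1
  s1 = b.a.(rec X. b.b.a.X + b.b.a.X) | ··b··> s2
  s2 = a.(rec X. b.b.a.X + b.b.a.X) | ··a··> s0
Q's transition system — 4 states:
  t0 = b.b.a.(rec X. b.b.a.X + b.b.a.X) + b.b.a.(rec X. b.b.a.X + b.b.a.X) | ··b··> t1
  t1 = b.a.(rec X. b.b.a.X + b.b.a.X) | ··b··> t2
  t2 = a.(rec X. b.b.a.X + b.b.a.X) | ··a··> t3
  t3 = rec X. b.b.a.X + b.b.a.X | ··b··> t1
Bisimilarity quotient blocks:
  B0 = {s0, t0, t3}
  B1 = {s1, t1}
  B2 = {s2, t2}
s0 ∈ B0, t0 ∈ B0 → same block
Bisimilar ⇒ trace-equivalent.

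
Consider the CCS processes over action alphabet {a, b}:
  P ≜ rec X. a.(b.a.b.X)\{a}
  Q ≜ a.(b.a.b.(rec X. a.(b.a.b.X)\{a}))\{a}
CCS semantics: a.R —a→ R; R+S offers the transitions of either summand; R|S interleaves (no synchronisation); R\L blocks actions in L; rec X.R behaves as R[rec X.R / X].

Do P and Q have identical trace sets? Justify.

YES

Reachable graph of P (3 states):
  m0 = rec X. a.(b.a.b.X)\{a} :: =a=> m1
  m1 = (b.a.b.(rec X. a.(b.a.b.X)\{a}))\{a} :: =b=> m2
  m2 = (a.b.(rec X. a.(b.a.b.X)\{a}))\{a} :: stopped
Reachable graph of Q (3 states):
  n0 = a.(b.a.b.(rec X. a.(b.a.b.X)\{a}))\{a} :: =a=> n1
  n1 = (b.a.b.(rec X. a.(b.a.b.X)\{a}))\{a} :: =b=> n2
  n2 = (a.b.(rec X. a.(b.a.b.X)\{a}))\{a} :: stopped
Partition-refinement fixed point:
  B0 = {m0, n0}
  B1 = {m1, n1}
  B2 = {m2, n2}
m0 ∈ B0, n0 ∈ B0 → same block
Bisimilar ⇒ trace-equivalent.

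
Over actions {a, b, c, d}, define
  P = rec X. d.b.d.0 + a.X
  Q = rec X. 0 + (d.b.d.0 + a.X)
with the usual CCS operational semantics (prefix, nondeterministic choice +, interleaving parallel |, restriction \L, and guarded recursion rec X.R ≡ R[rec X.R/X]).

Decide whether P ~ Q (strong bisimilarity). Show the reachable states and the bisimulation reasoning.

P's transition system — 4 states:
  u0 = rec X. d.b.d.0 + a.X → =a=> u0, =d=> u1
  u1 = b.d.0 → =b=> u2
  u2 = d.0 → =d=> u3
  u3 = 0 → deadlocked
Q's transition system — 4 states:
  v0 = rec X. 0 + (d.b.d.0 + a.X) → =a=> v0, =d=> v1
  v1 = b.d.0 → =b=> v2
  v2 = d.0 → =d=> v3
  v3 = 0 → deadlocked
Partition-refinement fixed point:
  B0 = {u0, v0}
  B1 = {u1, v1}
  B2 = {u2, v2}
  B3 = {u3, v3}
u0 ∈ B0, v0 ∈ B0 → same block

YES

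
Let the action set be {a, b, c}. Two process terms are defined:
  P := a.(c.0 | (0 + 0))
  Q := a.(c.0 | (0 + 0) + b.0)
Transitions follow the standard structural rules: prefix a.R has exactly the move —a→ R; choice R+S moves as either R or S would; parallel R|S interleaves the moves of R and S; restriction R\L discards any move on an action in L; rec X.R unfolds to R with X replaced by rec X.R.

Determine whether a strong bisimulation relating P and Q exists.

LTS(P): 3 reachable states
  p0 = a.(c.0 | (0 + 0)) :: --a--▸ p1
  p1 = c.0 | (0 + 0) :: --c--▸ p2
  p2 = 0 | (0 + 0) :: ∅
LTS(Q): 4 reachable states
  q0 = a.(c.0 | (0 + 0) + b.0) :: --a--▸ q1
  q1 = c.0 | (0 + 0) + b.0 :: --b--▸ q2, --c--▸ q3
  q2 = 0 :: ∅
  q3 = 0 | (0 + 0) :: ∅
Bisimilarity quotient blocks:
  B0 = {p0}
  B1 = {p1}
  B2 = {p2, q2, q3}
  B3 = {q0}
  B4 = {q1}
p0 ∈ B0, q0 ∈ B3 → different blocks

P ≁ Q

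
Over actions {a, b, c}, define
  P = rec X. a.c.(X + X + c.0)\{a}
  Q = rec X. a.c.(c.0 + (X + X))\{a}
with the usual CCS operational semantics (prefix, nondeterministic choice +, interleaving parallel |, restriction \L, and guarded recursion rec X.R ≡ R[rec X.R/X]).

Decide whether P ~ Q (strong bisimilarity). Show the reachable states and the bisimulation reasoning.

P ~ Q

Reachable graph of P (4 states):
  s0 = rec X. a.c.(X + X + c.0)\{a} ⊢ ··a··> s1
  s1 = c.((rec X. a.c.(X + X + c.0)\{a}) + (rec X. a.c.(X + X + c.0)\{a}) + c.0)\{a} ⊢ ··c··> s2
  s2 = ((rec X. a.c.(X + X + c.0)\{a}) + (rec X. a.c.(X + X + c.0)\{a}) + c.0)\{a} ⊢ ··c··> s3
  s3 = 0\{a} ⊢ stopped
Reachable graph of Q (4 states):
  t0 = rec X. a.c.(c.0 + (X + X))\{a} ⊢ ··a··> t1
  t1 = c.(c.0 + ((rec X. a.c.(c.0 + (X + X))\{a}) + (rec X. a.c.(c.0 + (X + X))\{a})))\{a} ⊢ ··c··> t2
  t2 = (c.0 + ((rec X. a.c.(c.0 + (X + X))\{a}) + (rec X. a.c.(c.0 + (X + X))\{a})))\{a} ⊢ ··c··> t3
  t3 = 0\{a} ⊢ stopped
Bisimilarity quotient blocks:
  B0 = {s0, t0}
  B1 = {s1, t1}
  B2 = {s2, t2}
  B3 = {s3, t3}
s0 ∈ B0, t0 ∈ B0 → same block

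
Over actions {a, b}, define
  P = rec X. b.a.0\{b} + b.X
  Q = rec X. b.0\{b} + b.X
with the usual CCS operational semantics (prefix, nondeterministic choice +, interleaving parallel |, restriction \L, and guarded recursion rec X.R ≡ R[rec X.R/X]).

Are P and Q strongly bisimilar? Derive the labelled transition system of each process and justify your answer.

Reachable graph of P (3 states):
  m0 = rec X. b.a.0\{b} + b.X ⊢ --b--▸ m0, --b--▸ m1
  m1 = a.0\{b} ⊢ --a--▸ m2
  m2 = 0\{b} ⊢ (no moves)
Reachable graph of Q (2 states):
  n0 = rec X. b.0\{b} + b.X ⊢ --b--▸ n0, --b--▸ n1
  n1 = 0\{b} ⊢ (no moves)
Coarsest stable partition (strong bisimilarity classes):
  B0 = {m0}
  B1 = {m1}
  B2 = {m2, n1}
  B3 = {n0}
m0 ∈ B0, n0 ∈ B3 → different blocks

NO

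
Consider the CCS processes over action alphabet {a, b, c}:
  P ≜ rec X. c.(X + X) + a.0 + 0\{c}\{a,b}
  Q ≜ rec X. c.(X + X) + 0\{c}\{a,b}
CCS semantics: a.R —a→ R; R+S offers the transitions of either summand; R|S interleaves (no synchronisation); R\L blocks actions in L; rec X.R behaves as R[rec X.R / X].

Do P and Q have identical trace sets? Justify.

NO — witness ⟨a⟩

P's transition system — 3 states:
  s0 = rec X. c.(X + X) + a.0 + 0\{c}\{a,b} :: -a-> s1, -c-> s2
  s1 = 0 :: ∅
  s2 = (rec X. c.(X + X) + a.0 + 0\{c}\{a,b}) + (rec X. c.(X + X) + a.0 + 0\{c}\{a,b}) :: -a-> s1, -c-> s2
Q's transition system — 2 states:
  t0 = rec X. c.(X + X) + 0\{c}\{a,b} :: -c-> t1
  t1 = (rec X. c.(X + X) + 0\{c}\{a,b}) + (rec X. c.(X + X) + 0\{c}\{a,b}) :: -c-> t1
Trace ⟨a⟩ through P, begin at {s0}:
  [1] a ⇒ {s1}
  ✓ P
Trace ⟨a⟩ through Q, begin at {t0}:
  [1] a ⇒ no successor for Q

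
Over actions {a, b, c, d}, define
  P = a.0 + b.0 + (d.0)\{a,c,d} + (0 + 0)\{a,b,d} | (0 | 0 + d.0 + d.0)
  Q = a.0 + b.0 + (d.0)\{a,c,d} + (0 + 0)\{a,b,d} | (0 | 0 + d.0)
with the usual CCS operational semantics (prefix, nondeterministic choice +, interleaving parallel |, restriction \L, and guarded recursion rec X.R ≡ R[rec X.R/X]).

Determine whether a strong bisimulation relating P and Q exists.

YES

P's transition system — 3 states:
  m0 = a.0 + b.0 + (d.0)\{a,c,d} + (0 + 0)\{a,b,d} | (0 | 0 + d.0 + d.0) has moves -a-> m1, -b-> m1, -d-> m2
  m1 = 0 has moves ∅
  m2 = (0 + 0)\{a,b,d} | 0 has moves ∅
Q's transition system — 3 states:
  n0 = a.0 + b.0 + (d.0)\{a,c,d} + (0 + 0)\{a,b,d} | (0 | 0 + d.0) has moves -a-> n1, -b-> n1, -d-> n2
  n1 = 0 has moves ∅
  n2 = (0 + 0)\{a,b,d} | 0 has moves ∅
Bisimilarity quotient blocks:
  B0 = {m0, n0}
  B1 = {m1, m2, n1, n2}
m0 ∈ B0, n0 ∈ B0 → same block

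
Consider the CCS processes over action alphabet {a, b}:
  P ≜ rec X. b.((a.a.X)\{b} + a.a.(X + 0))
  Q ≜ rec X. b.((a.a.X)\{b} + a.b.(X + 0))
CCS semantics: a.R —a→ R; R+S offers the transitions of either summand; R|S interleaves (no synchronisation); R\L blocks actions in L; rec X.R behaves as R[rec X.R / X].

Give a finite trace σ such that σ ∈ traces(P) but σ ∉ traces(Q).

baab

LTS(P): 6 reachable states
  s0 = rec X. b.((a.a.X)\{b} + a.a.(X + 0)) ⊢ --b--▸ s1
  s1 = (a.a.(rec X. b.((a.a.X)\{b} + a.a.(X + 0))))\{b} + a.a.((rec X. b.((a.a.X)\{b} + a.a.(X + 0))) + 0) ⊢ --a--▸ s2, --a--▸ s3
  s2 = (a.(rec X. b.((a.a.X)\{b} + a.a.(X + 0))))\{b} ⊢ --a--▸ s4
  s3 = a.((rec X. b.((a.a.X)\{b} + a.a.(X + 0))) + 0) ⊢ --a--▸ s5
  s4 = (rec X. b.((a.a.X)\{b} + a.a.(X + 0)))\{b} ⊢ ·
  s5 = (rec X. b.((a.a.X)\{b} + a.a.(X + 0))) + 0 ⊢ --b--▸ s1
LTS(Q): 6 reachable states
  t0 = rec X. b.((a.a.X)\{b} + a.b.(X + 0)) ⊢ --b--▸ t1
  t1 = (a.a.(rec X. b.((a.a.X)\{b} + a.b.(X + 0))))\{b} + a.b.((rec X. b.((a.a.X)\{b} + a.b.(X + 0))) + 0) ⊢ --a--▸ t2, --a--▸ t3
  t2 = (a.(rec X. b.((a.a.X)\{b} + a.b.(X + 0))))\{b} ⊢ --a--▸ t4
  t3 = b.((rec X. b.((a.a.X)\{b} + a.b.(X + 0))) + 0) ⊢ --b--▸ t5
  t4 = (rec X. b.((a.a.X)\{b} + a.b.(X + 0)))\{b} ⊢ ·
  t5 = (rec X. b.((a.a.X)\{b} + a.b.(X + 0))) + 0 ⊢ --b--▸ t1
Executing baab from P (initial set {s0}):
  [1] b ⇒ {s1}
  [2] a ⇒ {s2, s3}
  [3] a ⇒ {s4, s5}
  [4] b ⇒ {s1}
  — P admits the full trace.
Executing baab from Q (initial set {t0}):
  [1] b ⇒ {t1}
  [2] a ⇒ {t2, t3}
  [3] a ⇒ {t4}
  [4] b ⇒ ∅ (Q stuck)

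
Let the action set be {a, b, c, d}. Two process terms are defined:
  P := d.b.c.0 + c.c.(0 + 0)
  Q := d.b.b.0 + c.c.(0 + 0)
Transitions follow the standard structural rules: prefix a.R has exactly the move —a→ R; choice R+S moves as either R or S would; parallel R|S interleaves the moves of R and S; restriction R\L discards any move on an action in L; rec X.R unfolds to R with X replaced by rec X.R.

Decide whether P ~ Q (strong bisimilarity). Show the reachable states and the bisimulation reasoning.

P ≁ Q

P's transition system — 6 states:
  s0 = d.b.c.0 + c.c.(0 + 0) | =c=> s1, =d=> s2
  s1 = c.(0 + 0) | =c=> s3
  s2 = b.c.0 | =b=> s4
  s3 = 0 + 0 | (no moves)
  s4 = c.0 | =c=> s5
  s5 = 0 | (no moves)
Q's transition system — 6 states:
  t0 = d.b.b.0 + c.c.(0 + 0) | =c=> t1, =d=> t2
  t1 = c.(0 + 0) | =c=> t3
  t2 = b.b.0 | =b=> t4
  t3 = 0 + 0 | (no moves)
  t4 = b.0 | =b=> t5
  t5 = 0 | (no moves)
Coarsest stable partition (strong bisimilarity classes):
  B0 = {s0}
  B1 = {s2}
  B2 = {s1, s4, t1}
  B3 = {s3, s5, t3, t5}
  B4 = {t0}
  B5 = {t2}
  B6 = {t4}
s0 ∈ B0, t0 ∈ B4 → different blocks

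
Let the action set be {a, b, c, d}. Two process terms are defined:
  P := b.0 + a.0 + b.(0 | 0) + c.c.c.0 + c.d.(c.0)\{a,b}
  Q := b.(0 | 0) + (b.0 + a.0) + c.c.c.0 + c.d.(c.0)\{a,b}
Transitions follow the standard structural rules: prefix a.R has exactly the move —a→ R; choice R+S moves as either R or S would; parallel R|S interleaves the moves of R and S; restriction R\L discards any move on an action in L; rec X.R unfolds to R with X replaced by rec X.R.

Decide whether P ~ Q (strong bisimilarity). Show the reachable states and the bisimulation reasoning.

bisimilar

P's transition system — 8 states:
  s0 = b.0 + a.0 + b.(0 | 0) + c.c.c.0 + c.d.(c.0)\{a,b} | =a=> s1, =b=> s1, =b=> s2, =c=> s3, =c=> s4
  s1 = 0 | ·
  s2 = 0 | 0 | ·
  s3 = c.c.0 | =c=> s5
  s4 = d.(c.0)\{a,b} | =d=> s6
  s5 = c.0 | =c=> s1
  s6 = (c.0)\{a,b} | =c=> s7
  s7 = 0\{a,b} | ·
Q's transition system — 8 states:
  t0 = b.(0 | 0) + (b.0 + a.0) + c.c.c.0 + c.d.(c.0)\{a,b} | =a=> t1, =b=> t1, =b=> t2, =c=> t3, =c=> t4
  t1 = 0 | ·
  t2 = 0 | 0 | ·
  t3 = c.c.0 | =c=> t5
  t4 = d.(c.0)\{a,b} | =d=> t6
  t5 = c.0 | =c=> t1
  t6 = (c.0)\{a,b} | =c=> t7
  t7 = 0\{a,b} | ·
Partition-refinement fixed point:
  B0 = {s0, t0}
  B1 = {s1, s2, s7, t1, t2, t7}
  B2 = {s3, t3}
  B3 = {s5, s6, t5, t6}
  B4 = {s4, t4}
s0 ∈ B0, t0 ∈ B0 → same block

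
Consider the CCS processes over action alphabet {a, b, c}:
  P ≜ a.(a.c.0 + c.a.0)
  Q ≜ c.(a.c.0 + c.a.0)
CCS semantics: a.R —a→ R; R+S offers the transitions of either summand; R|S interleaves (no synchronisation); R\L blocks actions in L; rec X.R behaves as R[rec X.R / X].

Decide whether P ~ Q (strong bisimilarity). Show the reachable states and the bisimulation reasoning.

P's transition system — 5 states:
  m0 = a.(a.c.0 + c.a.0) :: ··a··> m1
  m1 = a.c.0 + c.a.0 :: ··a··> m2, ··c··> m3
  m2 = c.0 :: ··c··> m4
  m3 = a.0 :: ··a··> m4
  m4 = 0 :: deadlocked
Q's transition system — 5 states:
  n0 = c.(a.c.0 + c.a.0) :: ··c··> n1
  n1 = a.c.0 + c.a.0 :: ··a··> n2, ··c··> n3
  n2 = c.0 :: ··c··> n4
  n3 = a.0 :: ··a··> n4
  n4 = 0 :: deadlocked
Partition-refinement fixed point:
  B0 = {m0}
  B1 = {m1, n1}
  B2 = {m3, n3}
  B3 = {m4, n4}
  B4 = {m2, n2}
  B5 = {n0}
m0 ∈ B0, n0 ∈ B5 → different blocks

P ≁ Q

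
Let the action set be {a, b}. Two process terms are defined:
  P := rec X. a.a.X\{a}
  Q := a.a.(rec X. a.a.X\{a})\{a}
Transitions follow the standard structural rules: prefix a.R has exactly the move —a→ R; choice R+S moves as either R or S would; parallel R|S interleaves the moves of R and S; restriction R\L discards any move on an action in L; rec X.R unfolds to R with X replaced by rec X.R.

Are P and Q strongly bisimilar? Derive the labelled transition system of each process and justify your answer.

Reachable graph of P (3 states):
  p0 = rec X. a.a.X\{a} has moves -a-> p1
  p1 = a.(rec X. a.a.X\{a})\{a} has moves -a-> p2
  p2 = (rec X. a.a.X\{a})\{a} has moves deadlocked
Reachable graph of Q (3 states):
  q0 = a.a.(rec X. a.a.X\{a})\{a} has moves -a-> q1
  q1 = a.(rec X. a.a.X\{a})\{a} has moves -a-> q2
  q2 = (rec X. a.a.X\{a})\{a} has moves deadlocked
Bisimilarity quotient blocks:
  B0 = {p0, q0}
  B1 = {p1, q1}
  B2 = {p2, q2}
p0 ∈ B0, q0 ∈ B0 → same block

YES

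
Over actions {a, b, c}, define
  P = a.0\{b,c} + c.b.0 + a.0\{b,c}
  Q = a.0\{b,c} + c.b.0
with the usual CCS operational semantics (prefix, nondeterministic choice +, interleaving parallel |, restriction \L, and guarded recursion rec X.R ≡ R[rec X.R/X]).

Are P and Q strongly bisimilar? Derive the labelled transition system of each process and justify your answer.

bisimilar

Reachable graph of P (4 states):
  p0 = a.0\{b,c} + c.b.0 + a.0\{b,c} → —a→ p1, —c→ p2
  p1 = 0\{b,c} → deadlocked
  p2 = b.0 → —b→ p3
  p3 = 0 → deadlocked
Reachable graph of Q (4 states):
  q0 = a.0\{b,c} + c.b.0 → —a→ q1, —c→ q2
  q1 = 0\{b,c} → deadlocked
  q2 = b.0 → —b→ q3
  q3 = 0 → deadlocked
Partition-refinement fixed point:
  B0 = {p0, q0}
  B1 = {p1, p3, q1, q3}
  B2 = {p2, q2}
p0 ∈ B0, q0 ∈ B0 → same block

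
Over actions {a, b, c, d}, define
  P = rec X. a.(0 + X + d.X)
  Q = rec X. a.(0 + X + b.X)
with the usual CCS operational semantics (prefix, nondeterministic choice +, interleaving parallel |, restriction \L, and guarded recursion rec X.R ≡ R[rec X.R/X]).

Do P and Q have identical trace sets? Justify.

traces(P) ≠ traces(Q) — witness ⟨ad⟩

LTS(P): 2 reachable states
  s0 = rec X. a.(0 + X + d.X) | -a-> s1
  s1 = 0 + (rec X. a.(0 + X + d.X)) + d.(rec X. a.(0 + X + d.X)) | -a-> s1, -d-> s0
LTS(Q): 2 reachable states
  t0 = rec X. a.(0 + X + b.X) | -a-> t1
  t1 = 0 + (rec X. a.(0 + X + b.X)) + b.(rec X. a.(0 + X + b.X)) | -a-> t1, -b-> t0
Run σ = ⟨ad⟩ on P: start {s0}
  step 1 (a): {s1}
  step 2 (d): {s0}
  ✓ P
Run σ = ⟨ad⟩ on Q: start {t0}
  step 1 (a): {t1}
  step 2 (d): ∅ (Q stuck)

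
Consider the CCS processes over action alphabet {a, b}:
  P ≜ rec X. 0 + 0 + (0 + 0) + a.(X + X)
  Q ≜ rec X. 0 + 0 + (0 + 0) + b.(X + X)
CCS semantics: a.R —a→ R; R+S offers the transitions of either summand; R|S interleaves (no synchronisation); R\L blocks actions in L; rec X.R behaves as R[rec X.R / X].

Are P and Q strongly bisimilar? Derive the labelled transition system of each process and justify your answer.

P's transition system — 2 states:
  u0 = rec X. 0 + 0 + (0 + 0) + a.(X + X) has moves ··a··> u1
  u1 = (rec X. 0 + 0 + (0 + 0) + a.(X + X)) + (rec X. 0 + 0 + (0 + 0) + a.(X + X)) has moves ··a··> u1
Q's transition system — 2 states:
  v0 = rec X. 0 + 0 + (0 + 0) + b.(X + X) has moves ··b··> v1
  v1 = (rec X. 0 + 0 + (0 + 0) + b.(X + X)) + (rec X. 0 + 0 + (0 + 0) + b.(X + X)) has moves ··b··> v1
Partition-refinement fixed point:
  B0 = {u0, u1}
  B1 = {v0, v1}
u0 ∈ B0, v0 ∈ B1 → different blocks

NO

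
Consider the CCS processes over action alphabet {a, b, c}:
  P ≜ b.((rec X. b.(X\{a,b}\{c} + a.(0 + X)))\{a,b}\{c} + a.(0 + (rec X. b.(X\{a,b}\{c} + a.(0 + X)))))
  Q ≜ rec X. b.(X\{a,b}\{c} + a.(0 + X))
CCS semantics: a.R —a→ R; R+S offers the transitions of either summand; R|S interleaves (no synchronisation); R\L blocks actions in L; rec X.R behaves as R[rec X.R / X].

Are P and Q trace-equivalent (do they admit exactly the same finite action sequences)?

LTS(P): 3 reachable states
  u0 = b.((rec X. b.(X\{a,b}\{c} + a.(0 + X)))\{a,b}\{c} + a.(0 + (rec X. b.(X\{a,b}\{c} + a.(0 + X))))) → —b→ u1
  u1 = (rec X. b.(X\{a,b}\{c} + a.(0 + X)))\{a,b}\{c} + a.(0 + (rec X. b.(X\{a,b}\{c} + a.(0 + X)))) → —a→ u2
  u2 = 0 + (rec X. b.(X\{a,b}\{c} + a.(0 + X))) → —b→ u1
LTS(Q): 3 reachable states
  v0 = rec X. b.(X\{a,b}\{c} + a.(0 + X)) → —b→ v1
  v1 = (rec X. b.(X\{a,b}\{c} + a.(0 + X)))\{a,b}\{c} + a.(0 + (rec X. b.(X\{a,b}\{c} + a.(0 + X)))) → —a→ v2
  v2 = 0 + (rec X. b.(X\{a,b}\{c} + a.(0 + X))) → —b→ v1
Bisimilarity quotient blocks:
  B0 = {u0, u2, v0, v2}
  B1 = {u1, v1}
u0 ∈ B0, v0 ∈ B0 → same block
Bisimilar ⇒ trace-equivalent.

trace-equivalent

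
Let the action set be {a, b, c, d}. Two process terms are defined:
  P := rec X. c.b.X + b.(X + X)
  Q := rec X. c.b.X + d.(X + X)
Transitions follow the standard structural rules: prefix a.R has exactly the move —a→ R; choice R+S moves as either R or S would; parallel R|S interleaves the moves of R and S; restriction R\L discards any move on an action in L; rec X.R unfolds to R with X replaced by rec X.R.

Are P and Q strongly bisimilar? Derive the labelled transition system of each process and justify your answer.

not bisimilar

LTS(P): 3 reachable states
  s0 = rec X. c.b.X + b.(X + X) :: =b=> s1, =c=> s2
  s1 = (rec X. c.b.X + b.(X + X)) + (rec X. c.b.X + b.(X + X)) :: =b=> s1, =c=> s2
  s2 = b.(rec X. c.b.X + b.(X + X)) :: =b=> s0
LTS(Q): 3 reachable states
  t0 = rec X. c.b.X + d.(X + X) :: =c=> t1, =d=> t2
  t1 = b.(rec X. c.b.X + d.(X + X)) :: =b=> t0
  t2 = (rec X. c.b.X + d.(X + X)) + (rec X. c.b.X + d.(X + X)) :: =c=> t1, =d=> t2
Bisimilarity quotient blocks:
  B0 = {s0, s1}
  B1 = {s2}
  B2 = {t0, t2}
  B3 = {t1}
s0 ∈ B0, t0 ∈ B2 → different blocks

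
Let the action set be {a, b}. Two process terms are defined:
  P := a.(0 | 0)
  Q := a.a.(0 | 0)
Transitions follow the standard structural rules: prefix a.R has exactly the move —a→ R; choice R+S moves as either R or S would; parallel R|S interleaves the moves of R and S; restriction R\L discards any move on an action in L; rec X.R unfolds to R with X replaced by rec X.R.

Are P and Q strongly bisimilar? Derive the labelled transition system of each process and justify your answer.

LTS(P): 2 reachable states
  s0 = a.(0 | 0) :: --a--▸ s1
  s1 = 0 | 0 :: stopped
LTS(Q): 3 reachable states
  t0 = a.a.(0 | 0) :: --a--▸ t1
  t1 = a.(0 | 0) :: --a--▸ t2
  t2 = 0 | 0 :: stopped
Bisimilarity quotient blocks:
  B0 = {s0, t1}
  B1 = {s1, t2}
  B2 = {t0}
s0 ∈ B0, t0 ∈ B2 → different blocks

NO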